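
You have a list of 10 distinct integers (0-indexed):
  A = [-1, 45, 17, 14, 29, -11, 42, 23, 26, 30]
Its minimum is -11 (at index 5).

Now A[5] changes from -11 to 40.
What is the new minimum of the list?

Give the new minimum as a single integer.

Old min = -11 (at index 5)
Change: A[5] -11 -> 40
Changed element WAS the min. Need to check: is 40 still <= all others?
  Min of remaining elements: -1
  New min = min(40, -1) = -1

Answer: -1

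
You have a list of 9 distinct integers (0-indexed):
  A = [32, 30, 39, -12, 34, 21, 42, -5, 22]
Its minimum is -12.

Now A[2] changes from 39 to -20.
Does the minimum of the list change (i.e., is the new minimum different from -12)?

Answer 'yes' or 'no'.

Answer: yes

Derivation:
Old min = -12
Change: A[2] 39 -> -20
Changed element was NOT the min; min changes only if -20 < -12.
New min = -20; changed? yes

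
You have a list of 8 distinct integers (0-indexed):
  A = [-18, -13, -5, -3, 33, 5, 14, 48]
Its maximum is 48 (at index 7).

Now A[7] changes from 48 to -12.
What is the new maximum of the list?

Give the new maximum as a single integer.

Old max = 48 (at index 7)
Change: A[7] 48 -> -12
Changed element WAS the max -> may need rescan.
  Max of remaining elements: 33
  New max = max(-12, 33) = 33

Answer: 33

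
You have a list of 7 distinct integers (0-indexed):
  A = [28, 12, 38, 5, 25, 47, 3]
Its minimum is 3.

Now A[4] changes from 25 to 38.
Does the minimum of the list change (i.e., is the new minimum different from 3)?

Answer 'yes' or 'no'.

Answer: no

Derivation:
Old min = 3
Change: A[4] 25 -> 38
Changed element was NOT the min; min changes only if 38 < 3.
New min = 3; changed? no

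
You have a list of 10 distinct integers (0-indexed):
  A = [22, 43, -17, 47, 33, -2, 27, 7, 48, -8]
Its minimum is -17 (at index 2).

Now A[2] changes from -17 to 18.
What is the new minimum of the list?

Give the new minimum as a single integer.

Old min = -17 (at index 2)
Change: A[2] -17 -> 18
Changed element WAS the min. Need to check: is 18 still <= all others?
  Min of remaining elements: -8
  New min = min(18, -8) = -8

Answer: -8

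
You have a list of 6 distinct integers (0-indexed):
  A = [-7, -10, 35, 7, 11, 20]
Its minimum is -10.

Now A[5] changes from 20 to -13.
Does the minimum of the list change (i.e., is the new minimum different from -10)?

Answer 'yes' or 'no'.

Old min = -10
Change: A[5] 20 -> -13
Changed element was NOT the min; min changes only if -13 < -10.
New min = -13; changed? yes

Answer: yes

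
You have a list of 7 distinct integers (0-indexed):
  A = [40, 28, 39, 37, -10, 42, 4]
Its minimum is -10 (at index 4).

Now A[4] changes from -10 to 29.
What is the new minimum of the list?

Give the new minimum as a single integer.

Old min = -10 (at index 4)
Change: A[4] -10 -> 29
Changed element WAS the min. Need to check: is 29 still <= all others?
  Min of remaining elements: 4
  New min = min(29, 4) = 4

Answer: 4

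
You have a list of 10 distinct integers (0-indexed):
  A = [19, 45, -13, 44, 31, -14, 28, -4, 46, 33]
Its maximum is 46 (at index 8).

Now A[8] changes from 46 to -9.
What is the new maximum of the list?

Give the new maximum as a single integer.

Answer: 45

Derivation:
Old max = 46 (at index 8)
Change: A[8] 46 -> -9
Changed element WAS the max -> may need rescan.
  Max of remaining elements: 45
  New max = max(-9, 45) = 45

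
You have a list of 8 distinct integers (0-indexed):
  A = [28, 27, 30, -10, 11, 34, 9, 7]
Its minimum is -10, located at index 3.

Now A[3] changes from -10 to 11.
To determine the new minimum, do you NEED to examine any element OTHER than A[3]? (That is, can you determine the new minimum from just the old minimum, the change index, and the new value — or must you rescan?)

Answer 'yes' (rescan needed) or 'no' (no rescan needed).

Old min = -10 at index 3
Change at index 3: -10 -> 11
Index 3 WAS the min and new value 11 > old min -10. Must rescan other elements to find the new min.
Needs rescan: yes

Answer: yes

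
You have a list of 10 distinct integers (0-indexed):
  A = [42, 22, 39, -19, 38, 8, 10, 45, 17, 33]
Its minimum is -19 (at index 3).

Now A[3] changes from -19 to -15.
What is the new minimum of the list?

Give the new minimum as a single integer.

Old min = -19 (at index 3)
Change: A[3] -19 -> -15
Changed element WAS the min. Need to check: is -15 still <= all others?
  Min of remaining elements: 8
  New min = min(-15, 8) = -15

Answer: -15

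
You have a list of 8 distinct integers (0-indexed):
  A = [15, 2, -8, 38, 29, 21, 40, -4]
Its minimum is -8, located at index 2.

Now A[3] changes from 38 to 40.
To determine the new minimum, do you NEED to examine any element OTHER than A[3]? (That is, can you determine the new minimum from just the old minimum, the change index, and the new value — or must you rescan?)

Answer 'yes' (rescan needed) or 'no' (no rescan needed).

Old min = -8 at index 2
Change at index 3: 38 -> 40
Index 3 was NOT the min. New min = min(-8, 40). No rescan of other elements needed.
Needs rescan: no

Answer: no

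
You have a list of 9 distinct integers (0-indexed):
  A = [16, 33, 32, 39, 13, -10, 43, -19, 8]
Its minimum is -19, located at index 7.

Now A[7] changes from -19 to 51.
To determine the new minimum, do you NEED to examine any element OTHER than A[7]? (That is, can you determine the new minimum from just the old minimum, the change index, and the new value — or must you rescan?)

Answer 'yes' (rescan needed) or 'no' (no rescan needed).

Answer: yes

Derivation:
Old min = -19 at index 7
Change at index 7: -19 -> 51
Index 7 WAS the min and new value 51 > old min -19. Must rescan other elements to find the new min.
Needs rescan: yes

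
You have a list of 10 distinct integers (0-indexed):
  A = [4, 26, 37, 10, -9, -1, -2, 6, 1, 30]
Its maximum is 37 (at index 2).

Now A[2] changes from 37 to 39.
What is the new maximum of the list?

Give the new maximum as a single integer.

Old max = 37 (at index 2)
Change: A[2] 37 -> 39
Changed element WAS the max -> may need rescan.
  Max of remaining elements: 30
  New max = max(39, 30) = 39

Answer: 39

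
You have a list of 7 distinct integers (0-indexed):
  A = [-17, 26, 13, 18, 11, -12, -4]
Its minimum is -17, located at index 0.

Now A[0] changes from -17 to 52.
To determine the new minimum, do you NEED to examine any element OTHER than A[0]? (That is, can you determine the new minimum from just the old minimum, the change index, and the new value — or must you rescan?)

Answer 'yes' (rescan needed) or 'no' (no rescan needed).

Old min = -17 at index 0
Change at index 0: -17 -> 52
Index 0 WAS the min and new value 52 > old min -17. Must rescan other elements to find the new min.
Needs rescan: yes

Answer: yes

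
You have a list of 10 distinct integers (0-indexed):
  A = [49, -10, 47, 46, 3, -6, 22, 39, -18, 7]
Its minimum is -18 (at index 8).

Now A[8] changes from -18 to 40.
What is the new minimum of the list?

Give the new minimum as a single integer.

Answer: -10

Derivation:
Old min = -18 (at index 8)
Change: A[8] -18 -> 40
Changed element WAS the min. Need to check: is 40 still <= all others?
  Min of remaining elements: -10
  New min = min(40, -10) = -10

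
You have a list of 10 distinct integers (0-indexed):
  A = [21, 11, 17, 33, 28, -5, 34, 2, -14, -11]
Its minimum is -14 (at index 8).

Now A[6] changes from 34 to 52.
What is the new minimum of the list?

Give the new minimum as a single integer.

Answer: -14

Derivation:
Old min = -14 (at index 8)
Change: A[6] 34 -> 52
Changed element was NOT the old min.
  New min = min(old_min, new_val) = min(-14, 52) = -14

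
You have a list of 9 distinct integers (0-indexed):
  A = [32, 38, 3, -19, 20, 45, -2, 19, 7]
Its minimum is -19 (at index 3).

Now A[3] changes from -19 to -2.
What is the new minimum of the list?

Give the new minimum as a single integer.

Answer: -2

Derivation:
Old min = -19 (at index 3)
Change: A[3] -19 -> -2
Changed element WAS the min. Need to check: is -2 still <= all others?
  Min of remaining elements: -2
  New min = min(-2, -2) = -2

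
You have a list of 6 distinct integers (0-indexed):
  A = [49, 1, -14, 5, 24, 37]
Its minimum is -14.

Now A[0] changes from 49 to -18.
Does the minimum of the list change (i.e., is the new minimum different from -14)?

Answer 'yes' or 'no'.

Answer: yes

Derivation:
Old min = -14
Change: A[0] 49 -> -18
Changed element was NOT the min; min changes only if -18 < -14.
New min = -18; changed? yes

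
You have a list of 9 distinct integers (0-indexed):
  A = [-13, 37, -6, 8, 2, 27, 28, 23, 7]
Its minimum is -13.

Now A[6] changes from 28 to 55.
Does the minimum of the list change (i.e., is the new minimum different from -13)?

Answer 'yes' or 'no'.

Old min = -13
Change: A[6] 28 -> 55
Changed element was NOT the min; min changes only if 55 < -13.
New min = -13; changed? no

Answer: no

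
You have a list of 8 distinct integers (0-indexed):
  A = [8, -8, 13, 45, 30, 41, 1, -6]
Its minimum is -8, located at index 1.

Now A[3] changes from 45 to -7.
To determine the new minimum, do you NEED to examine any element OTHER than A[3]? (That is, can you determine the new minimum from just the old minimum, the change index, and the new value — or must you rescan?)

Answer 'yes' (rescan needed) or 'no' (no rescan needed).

Old min = -8 at index 1
Change at index 3: 45 -> -7
Index 3 was NOT the min. New min = min(-8, -7). No rescan of other elements needed.
Needs rescan: no

Answer: no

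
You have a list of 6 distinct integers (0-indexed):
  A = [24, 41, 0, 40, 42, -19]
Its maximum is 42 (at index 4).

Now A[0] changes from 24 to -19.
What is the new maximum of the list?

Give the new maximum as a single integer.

Answer: 42

Derivation:
Old max = 42 (at index 4)
Change: A[0] 24 -> -19
Changed element was NOT the old max.
  New max = max(old_max, new_val) = max(42, -19) = 42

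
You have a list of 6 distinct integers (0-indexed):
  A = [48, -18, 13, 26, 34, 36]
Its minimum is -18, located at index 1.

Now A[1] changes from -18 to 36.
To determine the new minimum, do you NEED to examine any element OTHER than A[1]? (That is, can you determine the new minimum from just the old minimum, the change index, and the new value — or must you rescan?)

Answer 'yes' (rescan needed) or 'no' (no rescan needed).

Old min = -18 at index 1
Change at index 1: -18 -> 36
Index 1 WAS the min and new value 36 > old min -18. Must rescan other elements to find the new min.
Needs rescan: yes

Answer: yes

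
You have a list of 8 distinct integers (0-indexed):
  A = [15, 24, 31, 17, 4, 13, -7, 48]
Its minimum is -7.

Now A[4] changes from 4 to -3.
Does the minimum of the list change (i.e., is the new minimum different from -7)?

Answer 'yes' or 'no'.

Answer: no

Derivation:
Old min = -7
Change: A[4] 4 -> -3
Changed element was NOT the min; min changes only if -3 < -7.
New min = -7; changed? no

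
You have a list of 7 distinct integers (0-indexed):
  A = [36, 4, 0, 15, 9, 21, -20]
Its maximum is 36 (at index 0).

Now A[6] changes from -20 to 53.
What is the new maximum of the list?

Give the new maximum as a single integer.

Old max = 36 (at index 0)
Change: A[6] -20 -> 53
Changed element was NOT the old max.
  New max = max(old_max, new_val) = max(36, 53) = 53

Answer: 53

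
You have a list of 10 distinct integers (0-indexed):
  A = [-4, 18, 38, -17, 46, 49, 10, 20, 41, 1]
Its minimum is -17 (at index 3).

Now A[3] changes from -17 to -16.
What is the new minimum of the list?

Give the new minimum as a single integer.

Answer: -16

Derivation:
Old min = -17 (at index 3)
Change: A[3] -17 -> -16
Changed element WAS the min. Need to check: is -16 still <= all others?
  Min of remaining elements: -4
  New min = min(-16, -4) = -16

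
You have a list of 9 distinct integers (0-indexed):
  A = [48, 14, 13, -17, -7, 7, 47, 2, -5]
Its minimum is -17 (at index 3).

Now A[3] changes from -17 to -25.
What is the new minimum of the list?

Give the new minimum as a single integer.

Old min = -17 (at index 3)
Change: A[3] -17 -> -25
Changed element WAS the min. Need to check: is -25 still <= all others?
  Min of remaining elements: -7
  New min = min(-25, -7) = -25

Answer: -25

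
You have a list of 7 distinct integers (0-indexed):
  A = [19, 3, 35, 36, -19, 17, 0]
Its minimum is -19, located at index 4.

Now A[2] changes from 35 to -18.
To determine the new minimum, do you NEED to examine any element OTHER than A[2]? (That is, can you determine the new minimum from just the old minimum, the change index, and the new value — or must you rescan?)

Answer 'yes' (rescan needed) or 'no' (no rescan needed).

Old min = -19 at index 4
Change at index 2: 35 -> -18
Index 2 was NOT the min. New min = min(-19, -18). No rescan of other elements needed.
Needs rescan: no

Answer: no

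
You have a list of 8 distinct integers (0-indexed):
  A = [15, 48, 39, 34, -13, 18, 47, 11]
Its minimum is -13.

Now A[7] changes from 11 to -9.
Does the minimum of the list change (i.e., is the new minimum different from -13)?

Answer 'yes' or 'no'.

Old min = -13
Change: A[7] 11 -> -9
Changed element was NOT the min; min changes only if -9 < -13.
New min = -13; changed? no

Answer: no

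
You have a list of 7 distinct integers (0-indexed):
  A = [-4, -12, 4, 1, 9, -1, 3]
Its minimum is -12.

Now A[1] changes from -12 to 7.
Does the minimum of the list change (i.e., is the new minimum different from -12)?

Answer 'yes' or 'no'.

Answer: yes

Derivation:
Old min = -12
Change: A[1] -12 -> 7
Changed element was the min; new min must be rechecked.
New min = -4; changed? yes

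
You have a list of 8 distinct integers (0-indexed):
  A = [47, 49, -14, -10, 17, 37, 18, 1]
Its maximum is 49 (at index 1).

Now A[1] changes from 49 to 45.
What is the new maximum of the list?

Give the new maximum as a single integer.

Answer: 47

Derivation:
Old max = 49 (at index 1)
Change: A[1] 49 -> 45
Changed element WAS the max -> may need rescan.
  Max of remaining elements: 47
  New max = max(45, 47) = 47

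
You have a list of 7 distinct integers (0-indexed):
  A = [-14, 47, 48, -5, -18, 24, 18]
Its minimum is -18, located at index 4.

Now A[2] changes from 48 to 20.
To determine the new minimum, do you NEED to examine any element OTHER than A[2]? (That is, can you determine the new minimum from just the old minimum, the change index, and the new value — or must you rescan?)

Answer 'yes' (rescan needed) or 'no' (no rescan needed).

Answer: no

Derivation:
Old min = -18 at index 4
Change at index 2: 48 -> 20
Index 2 was NOT the min. New min = min(-18, 20). No rescan of other elements needed.
Needs rescan: no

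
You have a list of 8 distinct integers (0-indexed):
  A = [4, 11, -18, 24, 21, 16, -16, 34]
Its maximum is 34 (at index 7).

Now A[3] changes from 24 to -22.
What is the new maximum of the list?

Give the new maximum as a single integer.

Old max = 34 (at index 7)
Change: A[3] 24 -> -22
Changed element was NOT the old max.
  New max = max(old_max, new_val) = max(34, -22) = 34

Answer: 34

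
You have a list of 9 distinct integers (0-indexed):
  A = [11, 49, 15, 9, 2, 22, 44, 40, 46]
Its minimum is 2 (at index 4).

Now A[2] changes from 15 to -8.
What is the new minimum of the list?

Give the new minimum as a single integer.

Old min = 2 (at index 4)
Change: A[2] 15 -> -8
Changed element was NOT the old min.
  New min = min(old_min, new_val) = min(2, -8) = -8

Answer: -8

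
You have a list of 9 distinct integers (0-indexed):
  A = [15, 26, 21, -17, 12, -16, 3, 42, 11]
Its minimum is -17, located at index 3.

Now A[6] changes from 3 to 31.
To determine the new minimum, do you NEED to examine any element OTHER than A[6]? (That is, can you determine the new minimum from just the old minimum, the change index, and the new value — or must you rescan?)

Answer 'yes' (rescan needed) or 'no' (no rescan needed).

Old min = -17 at index 3
Change at index 6: 3 -> 31
Index 6 was NOT the min. New min = min(-17, 31). No rescan of other elements needed.
Needs rescan: no

Answer: no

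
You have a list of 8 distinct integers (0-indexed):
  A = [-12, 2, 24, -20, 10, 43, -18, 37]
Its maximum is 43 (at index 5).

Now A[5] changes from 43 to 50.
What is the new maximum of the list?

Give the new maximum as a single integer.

Old max = 43 (at index 5)
Change: A[5] 43 -> 50
Changed element WAS the max -> may need rescan.
  Max of remaining elements: 37
  New max = max(50, 37) = 50

Answer: 50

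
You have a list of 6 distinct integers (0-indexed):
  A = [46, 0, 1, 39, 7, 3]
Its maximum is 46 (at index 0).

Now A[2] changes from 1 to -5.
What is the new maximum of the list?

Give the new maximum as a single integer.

Answer: 46

Derivation:
Old max = 46 (at index 0)
Change: A[2] 1 -> -5
Changed element was NOT the old max.
  New max = max(old_max, new_val) = max(46, -5) = 46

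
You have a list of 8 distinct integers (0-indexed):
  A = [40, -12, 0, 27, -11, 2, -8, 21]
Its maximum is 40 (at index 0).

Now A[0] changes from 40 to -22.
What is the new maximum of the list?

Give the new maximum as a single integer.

Answer: 27

Derivation:
Old max = 40 (at index 0)
Change: A[0] 40 -> -22
Changed element WAS the max -> may need rescan.
  Max of remaining elements: 27
  New max = max(-22, 27) = 27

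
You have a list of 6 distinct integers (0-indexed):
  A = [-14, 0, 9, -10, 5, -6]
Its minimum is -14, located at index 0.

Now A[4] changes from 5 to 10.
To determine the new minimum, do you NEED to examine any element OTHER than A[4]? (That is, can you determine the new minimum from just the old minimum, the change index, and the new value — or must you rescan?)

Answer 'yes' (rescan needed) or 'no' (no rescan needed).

Answer: no

Derivation:
Old min = -14 at index 0
Change at index 4: 5 -> 10
Index 4 was NOT the min. New min = min(-14, 10). No rescan of other elements needed.
Needs rescan: no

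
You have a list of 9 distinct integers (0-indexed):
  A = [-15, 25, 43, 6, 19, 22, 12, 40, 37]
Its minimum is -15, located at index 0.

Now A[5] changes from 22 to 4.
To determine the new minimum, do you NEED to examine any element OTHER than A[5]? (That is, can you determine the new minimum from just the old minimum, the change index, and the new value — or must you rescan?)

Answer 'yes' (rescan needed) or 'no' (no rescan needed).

Old min = -15 at index 0
Change at index 5: 22 -> 4
Index 5 was NOT the min. New min = min(-15, 4). No rescan of other elements needed.
Needs rescan: no

Answer: no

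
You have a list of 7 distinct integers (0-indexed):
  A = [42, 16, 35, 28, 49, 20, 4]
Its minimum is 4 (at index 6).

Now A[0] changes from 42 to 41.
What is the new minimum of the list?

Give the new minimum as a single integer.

Old min = 4 (at index 6)
Change: A[0] 42 -> 41
Changed element was NOT the old min.
  New min = min(old_min, new_val) = min(4, 41) = 4

Answer: 4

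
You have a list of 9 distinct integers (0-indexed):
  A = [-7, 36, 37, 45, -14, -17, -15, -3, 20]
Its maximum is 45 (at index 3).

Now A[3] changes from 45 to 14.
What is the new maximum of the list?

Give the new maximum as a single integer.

Answer: 37

Derivation:
Old max = 45 (at index 3)
Change: A[3] 45 -> 14
Changed element WAS the max -> may need rescan.
  Max of remaining elements: 37
  New max = max(14, 37) = 37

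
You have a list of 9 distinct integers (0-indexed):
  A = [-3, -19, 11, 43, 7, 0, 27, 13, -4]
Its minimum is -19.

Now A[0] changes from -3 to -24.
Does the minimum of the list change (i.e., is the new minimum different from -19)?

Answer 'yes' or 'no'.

Answer: yes

Derivation:
Old min = -19
Change: A[0] -3 -> -24
Changed element was NOT the min; min changes only if -24 < -19.
New min = -24; changed? yes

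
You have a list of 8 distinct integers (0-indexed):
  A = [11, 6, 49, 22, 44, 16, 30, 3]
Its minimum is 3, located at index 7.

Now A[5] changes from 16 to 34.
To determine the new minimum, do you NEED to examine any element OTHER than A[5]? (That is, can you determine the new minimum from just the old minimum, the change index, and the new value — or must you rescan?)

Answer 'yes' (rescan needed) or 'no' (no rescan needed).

Old min = 3 at index 7
Change at index 5: 16 -> 34
Index 5 was NOT the min. New min = min(3, 34). No rescan of other elements needed.
Needs rescan: no

Answer: no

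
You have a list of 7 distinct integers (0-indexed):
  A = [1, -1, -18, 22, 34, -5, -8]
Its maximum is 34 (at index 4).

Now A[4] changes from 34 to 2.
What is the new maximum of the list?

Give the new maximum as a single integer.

Answer: 22

Derivation:
Old max = 34 (at index 4)
Change: A[4] 34 -> 2
Changed element WAS the max -> may need rescan.
  Max of remaining elements: 22
  New max = max(2, 22) = 22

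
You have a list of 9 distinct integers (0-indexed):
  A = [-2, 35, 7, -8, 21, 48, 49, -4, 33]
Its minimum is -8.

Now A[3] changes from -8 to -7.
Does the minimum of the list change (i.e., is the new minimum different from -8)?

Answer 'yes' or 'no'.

Old min = -8
Change: A[3] -8 -> -7
Changed element was the min; new min must be rechecked.
New min = -7; changed? yes

Answer: yes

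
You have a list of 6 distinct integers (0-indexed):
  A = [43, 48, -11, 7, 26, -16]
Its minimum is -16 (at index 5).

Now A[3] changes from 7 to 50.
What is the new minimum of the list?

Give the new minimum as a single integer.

Answer: -16

Derivation:
Old min = -16 (at index 5)
Change: A[3] 7 -> 50
Changed element was NOT the old min.
  New min = min(old_min, new_val) = min(-16, 50) = -16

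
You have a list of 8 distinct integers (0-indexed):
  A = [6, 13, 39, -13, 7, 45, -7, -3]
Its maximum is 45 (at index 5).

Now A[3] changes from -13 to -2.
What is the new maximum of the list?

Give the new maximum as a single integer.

Answer: 45

Derivation:
Old max = 45 (at index 5)
Change: A[3] -13 -> -2
Changed element was NOT the old max.
  New max = max(old_max, new_val) = max(45, -2) = 45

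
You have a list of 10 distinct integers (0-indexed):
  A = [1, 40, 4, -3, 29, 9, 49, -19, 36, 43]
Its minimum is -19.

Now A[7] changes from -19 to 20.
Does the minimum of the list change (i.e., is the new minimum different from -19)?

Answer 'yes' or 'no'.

Old min = -19
Change: A[7] -19 -> 20
Changed element was the min; new min must be rechecked.
New min = -3; changed? yes

Answer: yes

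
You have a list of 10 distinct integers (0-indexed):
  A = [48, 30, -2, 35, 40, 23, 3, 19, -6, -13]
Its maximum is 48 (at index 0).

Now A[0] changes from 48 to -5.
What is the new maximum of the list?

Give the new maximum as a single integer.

Old max = 48 (at index 0)
Change: A[0] 48 -> -5
Changed element WAS the max -> may need rescan.
  Max of remaining elements: 40
  New max = max(-5, 40) = 40

Answer: 40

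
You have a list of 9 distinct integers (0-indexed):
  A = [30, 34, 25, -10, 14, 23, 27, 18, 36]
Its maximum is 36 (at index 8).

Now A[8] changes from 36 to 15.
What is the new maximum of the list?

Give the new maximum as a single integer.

Old max = 36 (at index 8)
Change: A[8] 36 -> 15
Changed element WAS the max -> may need rescan.
  Max of remaining elements: 34
  New max = max(15, 34) = 34

Answer: 34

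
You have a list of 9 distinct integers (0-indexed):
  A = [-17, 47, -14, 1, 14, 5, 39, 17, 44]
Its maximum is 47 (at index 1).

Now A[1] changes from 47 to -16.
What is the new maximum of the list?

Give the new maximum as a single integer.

Answer: 44

Derivation:
Old max = 47 (at index 1)
Change: A[1] 47 -> -16
Changed element WAS the max -> may need rescan.
  Max of remaining elements: 44
  New max = max(-16, 44) = 44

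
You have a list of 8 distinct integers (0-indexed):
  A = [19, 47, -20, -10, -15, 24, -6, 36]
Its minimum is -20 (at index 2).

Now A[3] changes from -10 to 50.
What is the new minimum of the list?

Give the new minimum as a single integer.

Answer: -20

Derivation:
Old min = -20 (at index 2)
Change: A[3] -10 -> 50
Changed element was NOT the old min.
  New min = min(old_min, new_val) = min(-20, 50) = -20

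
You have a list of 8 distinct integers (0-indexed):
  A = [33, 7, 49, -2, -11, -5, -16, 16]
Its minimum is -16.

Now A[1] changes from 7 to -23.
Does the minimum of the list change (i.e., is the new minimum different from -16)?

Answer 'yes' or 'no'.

Old min = -16
Change: A[1] 7 -> -23
Changed element was NOT the min; min changes only if -23 < -16.
New min = -23; changed? yes

Answer: yes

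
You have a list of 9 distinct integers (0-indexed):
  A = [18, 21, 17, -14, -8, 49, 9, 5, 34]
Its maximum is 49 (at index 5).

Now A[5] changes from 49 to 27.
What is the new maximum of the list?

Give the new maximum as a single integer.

Old max = 49 (at index 5)
Change: A[5] 49 -> 27
Changed element WAS the max -> may need rescan.
  Max of remaining elements: 34
  New max = max(27, 34) = 34

Answer: 34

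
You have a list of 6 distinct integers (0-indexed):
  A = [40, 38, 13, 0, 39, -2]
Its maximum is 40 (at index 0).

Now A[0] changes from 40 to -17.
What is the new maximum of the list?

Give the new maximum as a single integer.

Old max = 40 (at index 0)
Change: A[0] 40 -> -17
Changed element WAS the max -> may need rescan.
  Max of remaining elements: 39
  New max = max(-17, 39) = 39

Answer: 39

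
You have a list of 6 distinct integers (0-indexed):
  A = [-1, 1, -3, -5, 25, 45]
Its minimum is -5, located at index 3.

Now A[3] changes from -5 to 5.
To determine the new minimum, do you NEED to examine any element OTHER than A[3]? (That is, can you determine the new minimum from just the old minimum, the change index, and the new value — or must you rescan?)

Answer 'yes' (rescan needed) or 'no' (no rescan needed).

Old min = -5 at index 3
Change at index 3: -5 -> 5
Index 3 WAS the min and new value 5 > old min -5. Must rescan other elements to find the new min.
Needs rescan: yes

Answer: yes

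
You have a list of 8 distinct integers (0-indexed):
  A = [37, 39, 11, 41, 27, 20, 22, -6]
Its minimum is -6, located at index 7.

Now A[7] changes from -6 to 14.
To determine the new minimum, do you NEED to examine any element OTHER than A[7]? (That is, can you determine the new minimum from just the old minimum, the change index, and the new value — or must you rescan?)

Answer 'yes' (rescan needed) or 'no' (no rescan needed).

Answer: yes

Derivation:
Old min = -6 at index 7
Change at index 7: -6 -> 14
Index 7 WAS the min and new value 14 > old min -6. Must rescan other elements to find the new min.
Needs rescan: yes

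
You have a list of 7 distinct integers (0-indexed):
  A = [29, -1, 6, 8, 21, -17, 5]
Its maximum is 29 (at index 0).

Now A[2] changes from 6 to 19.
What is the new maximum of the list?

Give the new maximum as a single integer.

Old max = 29 (at index 0)
Change: A[2] 6 -> 19
Changed element was NOT the old max.
  New max = max(old_max, new_val) = max(29, 19) = 29

Answer: 29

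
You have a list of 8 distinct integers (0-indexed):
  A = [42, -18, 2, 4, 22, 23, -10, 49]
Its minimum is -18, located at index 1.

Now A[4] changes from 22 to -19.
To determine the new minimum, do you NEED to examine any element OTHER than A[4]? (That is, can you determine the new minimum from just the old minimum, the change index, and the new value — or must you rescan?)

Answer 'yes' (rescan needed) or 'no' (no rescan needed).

Old min = -18 at index 1
Change at index 4: 22 -> -19
Index 4 was NOT the min. New min = min(-18, -19). No rescan of other elements needed.
Needs rescan: no

Answer: no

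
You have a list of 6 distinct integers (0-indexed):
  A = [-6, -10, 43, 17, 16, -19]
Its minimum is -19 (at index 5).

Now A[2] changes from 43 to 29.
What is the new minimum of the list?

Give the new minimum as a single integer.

Old min = -19 (at index 5)
Change: A[2] 43 -> 29
Changed element was NOT the old min.
  New min = min(old_min, new_val) = min(-19, 29) = -19

Answer: -19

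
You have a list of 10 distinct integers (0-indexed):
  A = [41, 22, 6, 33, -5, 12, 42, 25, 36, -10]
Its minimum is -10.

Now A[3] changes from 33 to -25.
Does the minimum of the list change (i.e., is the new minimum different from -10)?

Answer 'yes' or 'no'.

Old min = -10
Change: A[3] 33 -> -25
Changed element was NOT the min; min changes only if -25 < -10.
New min = -25; changed? yes

Answer: yes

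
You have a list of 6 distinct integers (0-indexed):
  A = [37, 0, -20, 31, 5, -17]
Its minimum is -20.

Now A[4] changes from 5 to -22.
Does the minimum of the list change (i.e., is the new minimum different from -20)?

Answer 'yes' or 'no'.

Answer: yes

Derivation:
Old min = -20
Change: A[4] 5 -> -22
Changed element was NOT the min; min changes only if -22 < -20.
New min = -22; changed? yes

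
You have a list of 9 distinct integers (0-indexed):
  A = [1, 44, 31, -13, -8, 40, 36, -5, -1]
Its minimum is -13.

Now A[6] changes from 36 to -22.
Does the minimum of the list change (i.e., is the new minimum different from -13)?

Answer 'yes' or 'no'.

Answer: yes

Derivation:
Old min = -13
Change: A[6] 36 -> -22
Changed element was NOT the min; min changes only if -22 < -13.
New min = -22; changed? yes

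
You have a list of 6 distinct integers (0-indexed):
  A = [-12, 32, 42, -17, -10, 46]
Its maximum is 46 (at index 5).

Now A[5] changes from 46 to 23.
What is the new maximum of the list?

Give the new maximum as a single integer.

Old max = 46 (at index 5)
Change: A[5] 46 -> 23
Changed element WAS the max -> may need rescan.
  Max of remaining elements: 42
  New max = max(23, 42) = 42

Answer: 42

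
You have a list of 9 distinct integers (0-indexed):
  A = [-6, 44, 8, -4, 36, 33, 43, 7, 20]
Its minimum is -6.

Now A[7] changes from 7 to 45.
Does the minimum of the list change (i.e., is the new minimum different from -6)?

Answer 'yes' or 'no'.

Answer: no

Derivation:
Old min = -6
Change: A[7] 7 -> 45
Changed element was NOT the min; min changes only if 45 < -6.
New min = -6; changed? no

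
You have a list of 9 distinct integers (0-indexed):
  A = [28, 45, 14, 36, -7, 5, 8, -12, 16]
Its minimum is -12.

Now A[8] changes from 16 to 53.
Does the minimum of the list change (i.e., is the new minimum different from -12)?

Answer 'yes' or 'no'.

Old min = -12
Change: A[8] 16 -> 53
Changed element was NOT the min; min changes only if 53 < -12.
New min = -12; changed? no

Answer: no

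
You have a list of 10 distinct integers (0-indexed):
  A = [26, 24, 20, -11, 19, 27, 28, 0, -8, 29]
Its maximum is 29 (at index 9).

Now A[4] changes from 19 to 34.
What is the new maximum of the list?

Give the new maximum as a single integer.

Old max = 29 (at index 9)
Change: A[4] 19 -> 34
Changed element was NOT the old max.
  New max = max(old_max, new_val) = max(29, 34) = 34

Answer: 34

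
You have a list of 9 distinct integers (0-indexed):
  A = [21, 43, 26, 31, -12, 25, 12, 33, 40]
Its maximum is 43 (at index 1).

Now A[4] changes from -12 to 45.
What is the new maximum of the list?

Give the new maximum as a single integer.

Old max = 43 (at index 1)
Change: A[4] -12 -> 45
Changed element was NOT the old max.
  New max = max(old_max, new_val) = max(43, 45) = 45

Answer: 45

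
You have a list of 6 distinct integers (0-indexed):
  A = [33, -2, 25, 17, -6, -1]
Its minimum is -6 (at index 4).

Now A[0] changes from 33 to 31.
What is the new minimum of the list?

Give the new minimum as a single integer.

Old min = -6 (at index 4)
Change: A[0] 33 -> 31
Changed element was NOT the old min.
  New min = min(old_min, new_val) = min(-6, 31) = -6

Answer: -6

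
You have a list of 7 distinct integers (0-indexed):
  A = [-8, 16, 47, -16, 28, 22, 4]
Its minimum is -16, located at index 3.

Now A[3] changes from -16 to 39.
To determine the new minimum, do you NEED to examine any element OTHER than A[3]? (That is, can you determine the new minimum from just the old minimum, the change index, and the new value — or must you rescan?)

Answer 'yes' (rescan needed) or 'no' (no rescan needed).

Answer: yes

Derivation:
Old min = -16 at index 3
Change at index 3: -16 -> 39
Index 3 WAS the min and new value 39 > old min -16. Must rescan other elements to find the new min.
Needs rescan: yes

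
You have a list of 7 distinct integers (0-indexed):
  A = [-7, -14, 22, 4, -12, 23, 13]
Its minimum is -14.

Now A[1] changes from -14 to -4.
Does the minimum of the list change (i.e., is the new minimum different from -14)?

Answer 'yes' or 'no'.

Old min = -14
Change: A[1] -14 -> -4
Changed element was the min; new min must be rechecked.
New min = -12; changed? yes

Answer: yes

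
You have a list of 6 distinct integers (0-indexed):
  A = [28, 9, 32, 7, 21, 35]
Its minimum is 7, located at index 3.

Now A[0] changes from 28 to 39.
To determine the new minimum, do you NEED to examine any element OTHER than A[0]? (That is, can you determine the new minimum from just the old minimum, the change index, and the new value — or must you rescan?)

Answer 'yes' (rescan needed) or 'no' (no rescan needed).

Answer: no

Derivation:
Old min = 7 at index 3
Change at index 0: 28 -> 39
Index 0 was NOT the min. New min = min(7, 39). No rescan of other elements needed.
Needs rescan: no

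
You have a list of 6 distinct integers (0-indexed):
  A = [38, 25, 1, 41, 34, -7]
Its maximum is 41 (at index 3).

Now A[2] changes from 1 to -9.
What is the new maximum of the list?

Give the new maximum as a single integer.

Answer: 41

Derivation:
Old max = 41 (at index 3)
Change: A[2] 1 -> -9
Changed element was NOT the old max.
  New max = max(old_max, new_val) = max(41, -9) = 41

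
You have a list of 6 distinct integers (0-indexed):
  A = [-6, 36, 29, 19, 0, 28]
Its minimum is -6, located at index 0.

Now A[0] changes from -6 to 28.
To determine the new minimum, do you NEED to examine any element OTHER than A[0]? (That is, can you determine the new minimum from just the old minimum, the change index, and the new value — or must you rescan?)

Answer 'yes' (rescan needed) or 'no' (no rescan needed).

Old min = -6 at index 0
Change at index 0: -6 -> 28
Index 0 WAS the min and new value 28 > old min -6. Must rescan other elements to find the new min.
Needs rescan: yes

Answer: yes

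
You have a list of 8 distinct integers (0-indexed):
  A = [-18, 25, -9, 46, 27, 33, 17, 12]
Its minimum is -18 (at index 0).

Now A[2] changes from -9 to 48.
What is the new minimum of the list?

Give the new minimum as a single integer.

Answer: -18

Derivation:
Old min = -18 (at index 0)
Change: A[2] -9 -> 48
Changed element was NOT the old min.
  New min = min(old_min, new_val) = min(-18, 48) = -18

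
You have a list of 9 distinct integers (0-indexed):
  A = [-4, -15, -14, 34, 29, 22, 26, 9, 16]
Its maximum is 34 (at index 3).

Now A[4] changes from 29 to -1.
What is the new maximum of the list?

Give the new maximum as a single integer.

Old max = 34 (at index 3)
Change: A[4] 29 -> -1
Changed element was NOT the old max.
  New max = max(old_max, new_val) = max(34, -1) = 34

Answer: 34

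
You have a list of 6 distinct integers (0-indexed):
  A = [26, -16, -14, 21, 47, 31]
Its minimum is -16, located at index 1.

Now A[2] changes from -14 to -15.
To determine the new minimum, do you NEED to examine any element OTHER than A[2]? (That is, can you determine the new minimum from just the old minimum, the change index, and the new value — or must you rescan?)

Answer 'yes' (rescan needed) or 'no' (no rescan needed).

Old min = -16 at index 1
Change at index 2: -14 -> -15
Index 2 was NOT the min. New min = min(-16, -15). No rescan of other elements needed.
Needs rescan: no

Answer: no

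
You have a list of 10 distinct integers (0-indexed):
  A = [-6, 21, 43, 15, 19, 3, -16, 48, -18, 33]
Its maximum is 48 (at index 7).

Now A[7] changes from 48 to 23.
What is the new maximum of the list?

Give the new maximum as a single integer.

Answer: 43

Derivation:
Old max = 48 (at index 7)
Change: A[7] 48 -> 23
Changed element WAS the max -> may need rescan.
  Max of remaining elements: 43
  New max = max(23, 43) = 43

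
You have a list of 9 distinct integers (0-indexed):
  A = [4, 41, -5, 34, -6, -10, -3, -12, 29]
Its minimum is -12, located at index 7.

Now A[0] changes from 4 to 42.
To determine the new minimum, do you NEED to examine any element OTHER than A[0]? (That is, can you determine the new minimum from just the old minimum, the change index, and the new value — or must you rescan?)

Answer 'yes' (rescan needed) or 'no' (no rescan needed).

Old min = -12 at index 7
Change at index 0: 4 -> 42
Index 0 was NOT the min. New min = min(-12, 42). No rescan of other elements needed.
Needs rescan: no

Answer: no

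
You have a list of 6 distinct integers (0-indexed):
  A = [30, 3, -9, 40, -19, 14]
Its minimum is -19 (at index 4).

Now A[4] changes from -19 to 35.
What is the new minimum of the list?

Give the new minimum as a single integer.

Answer: -9

Derivation:
Old min = -19 (at index 4)
Change: A[4] -19 -> 35
Changed element WAS the min. Need to check: is 35 still <= all others?
  Min of remaining elements: -9
  New min = min(35, -9) = -9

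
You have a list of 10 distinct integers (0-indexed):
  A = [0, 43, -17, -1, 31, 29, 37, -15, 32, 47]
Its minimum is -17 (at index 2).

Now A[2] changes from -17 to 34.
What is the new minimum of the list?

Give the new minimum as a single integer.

Old min = -17 (at index 2)
Change: A[2] -17 -> 34
Changed element WAS the min. Need to check: is 34 still <= all others?
  Min of remaining elements: -15
  New min = min(34, -15) = -15

Answer: -15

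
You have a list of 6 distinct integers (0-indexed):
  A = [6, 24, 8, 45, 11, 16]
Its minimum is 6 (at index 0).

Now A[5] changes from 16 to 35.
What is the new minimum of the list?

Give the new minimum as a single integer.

Answer: 6

Derivation:
Old min = 6 (at index 0)
Change: A[5] 16 -> 35
Changed element was NOT the old min.
  New min = min(old_min, new_val) = min(6, 35) = 6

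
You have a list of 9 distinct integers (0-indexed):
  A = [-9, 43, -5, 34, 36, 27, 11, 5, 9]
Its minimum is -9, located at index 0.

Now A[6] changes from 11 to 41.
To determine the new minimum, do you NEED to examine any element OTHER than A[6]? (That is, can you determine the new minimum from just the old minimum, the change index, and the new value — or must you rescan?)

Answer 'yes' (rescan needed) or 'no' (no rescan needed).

Old min = -9 at index 0
Change at index 6: 11 -> 41
Index 6 was NOT the min. New min = min(-9, 41). No rescan of other elements needed.
Needs rescan: no

Answer: no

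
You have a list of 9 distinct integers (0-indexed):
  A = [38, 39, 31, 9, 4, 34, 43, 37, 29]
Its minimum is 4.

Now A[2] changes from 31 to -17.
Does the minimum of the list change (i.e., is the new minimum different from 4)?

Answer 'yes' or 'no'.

Answer: yes

Derivation:
Old min = 4
Change: A[2] 31 -> -17
Changed element was NOT the min; min changes only if -17 < 4.
New min = -17; changed? yes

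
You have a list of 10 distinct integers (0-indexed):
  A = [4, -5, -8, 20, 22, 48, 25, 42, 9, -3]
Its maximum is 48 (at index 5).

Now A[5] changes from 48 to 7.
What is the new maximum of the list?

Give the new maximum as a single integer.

Answer: 42

Derivation:
Old max = 48 (at index 5)
Change: A[5] 48 -> 7
Changed element WAS the max -> may need rescan.
  Max of remaining elements: 42
  New max = max(7, 42) = 42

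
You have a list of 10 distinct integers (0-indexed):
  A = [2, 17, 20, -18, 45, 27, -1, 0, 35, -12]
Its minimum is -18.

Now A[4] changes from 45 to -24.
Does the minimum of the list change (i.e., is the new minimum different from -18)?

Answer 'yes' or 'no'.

Old min = -18
Change: A[4] 45 -> -24
Changed element was NOT the min; min changes only if -24 < -18.
New min = -24; changed? yes

Answer: yes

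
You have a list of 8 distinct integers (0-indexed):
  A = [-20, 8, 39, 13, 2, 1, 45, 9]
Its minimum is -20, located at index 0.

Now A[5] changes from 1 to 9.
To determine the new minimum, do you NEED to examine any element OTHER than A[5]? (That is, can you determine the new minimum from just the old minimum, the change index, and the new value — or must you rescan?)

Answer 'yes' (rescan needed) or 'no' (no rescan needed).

Answer: no

Derivation:
Old min = -20 at index 0
Change at index 5: 1 -> 9
Index 5 was NOT the min. New min = min(-20, 9). No rescan of other elements needed.
Needs rescan: no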